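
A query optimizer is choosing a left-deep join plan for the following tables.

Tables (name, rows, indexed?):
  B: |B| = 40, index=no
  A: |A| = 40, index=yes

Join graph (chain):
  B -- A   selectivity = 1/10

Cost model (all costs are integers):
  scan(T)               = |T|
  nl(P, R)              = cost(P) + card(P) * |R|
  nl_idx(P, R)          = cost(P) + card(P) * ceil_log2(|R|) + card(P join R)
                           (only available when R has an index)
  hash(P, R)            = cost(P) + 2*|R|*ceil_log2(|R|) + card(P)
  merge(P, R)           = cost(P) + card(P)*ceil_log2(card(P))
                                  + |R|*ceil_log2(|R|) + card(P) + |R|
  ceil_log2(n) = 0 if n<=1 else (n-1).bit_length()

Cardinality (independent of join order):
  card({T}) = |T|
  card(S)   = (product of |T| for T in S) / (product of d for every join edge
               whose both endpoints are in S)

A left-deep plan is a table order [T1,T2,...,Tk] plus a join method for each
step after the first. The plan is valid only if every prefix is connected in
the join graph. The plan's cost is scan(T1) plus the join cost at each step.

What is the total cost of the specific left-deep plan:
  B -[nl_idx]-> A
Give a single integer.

step 1: scan B: cost=40, card=40
step 2: join A via nl_idx
    card(P join A) = 40*40/(10) = 160
    cost = 40 + 40*6 + 160 = 440

440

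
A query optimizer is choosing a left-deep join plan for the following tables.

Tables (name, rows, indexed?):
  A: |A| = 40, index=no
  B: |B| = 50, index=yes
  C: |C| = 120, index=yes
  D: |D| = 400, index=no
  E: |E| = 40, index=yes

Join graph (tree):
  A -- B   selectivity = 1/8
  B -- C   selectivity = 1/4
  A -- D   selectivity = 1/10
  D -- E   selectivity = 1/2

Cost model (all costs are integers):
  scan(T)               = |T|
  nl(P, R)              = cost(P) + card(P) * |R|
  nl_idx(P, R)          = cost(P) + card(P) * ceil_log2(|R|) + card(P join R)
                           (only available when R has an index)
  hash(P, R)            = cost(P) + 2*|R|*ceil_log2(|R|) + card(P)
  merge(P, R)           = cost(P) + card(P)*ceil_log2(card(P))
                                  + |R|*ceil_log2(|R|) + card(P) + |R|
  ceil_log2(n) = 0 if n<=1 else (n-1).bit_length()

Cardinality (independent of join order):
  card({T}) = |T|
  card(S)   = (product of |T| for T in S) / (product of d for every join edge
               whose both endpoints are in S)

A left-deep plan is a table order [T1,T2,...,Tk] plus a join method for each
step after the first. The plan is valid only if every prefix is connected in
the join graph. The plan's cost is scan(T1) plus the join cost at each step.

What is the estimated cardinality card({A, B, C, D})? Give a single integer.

300000

Tables in S: A(40), B(50), C(120), D(400)
Edges inside S: A-B(d=8), B-C(d=4), A-D(d=10)
numerator = 40 * 50 * 120 * 400 = 96000000
denominator = 8 * 4 * 10 = 320
card(S) = 96000000 / 320 = 300000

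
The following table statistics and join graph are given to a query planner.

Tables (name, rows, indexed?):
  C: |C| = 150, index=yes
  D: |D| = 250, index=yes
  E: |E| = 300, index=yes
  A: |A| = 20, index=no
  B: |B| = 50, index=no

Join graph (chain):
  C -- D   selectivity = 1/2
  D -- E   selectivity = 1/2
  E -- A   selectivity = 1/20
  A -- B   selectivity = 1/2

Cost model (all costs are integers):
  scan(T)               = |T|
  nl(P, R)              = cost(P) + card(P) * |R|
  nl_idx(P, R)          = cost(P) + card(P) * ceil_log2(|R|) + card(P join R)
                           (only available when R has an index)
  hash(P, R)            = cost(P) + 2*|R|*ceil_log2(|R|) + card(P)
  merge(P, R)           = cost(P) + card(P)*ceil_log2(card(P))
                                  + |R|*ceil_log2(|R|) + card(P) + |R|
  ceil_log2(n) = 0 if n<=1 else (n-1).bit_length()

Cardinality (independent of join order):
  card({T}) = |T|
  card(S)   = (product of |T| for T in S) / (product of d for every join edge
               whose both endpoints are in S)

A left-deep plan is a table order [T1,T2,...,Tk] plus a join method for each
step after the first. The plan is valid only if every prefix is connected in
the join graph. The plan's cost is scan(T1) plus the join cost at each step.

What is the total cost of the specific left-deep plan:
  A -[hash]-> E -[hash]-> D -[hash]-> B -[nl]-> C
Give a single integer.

step 1: scan A: cost=20, card=20
step 2: join E via hash
    card(P join E) = 20*300/(20) = 300
    cost = 20 + 2*300*9 + 20 = 5440
step 3: join D via hash
    card(P join D) = 300*250/(2) = 37500
    cost = 5440 + 2*250*8 + 300 = 9740
step 4: join B via hash
    card(P join B) = 37500*50/(2) = 937500
    cost = 9740 + 2*50*6 + 37500 = 47840
step 5: join C via nl
    card(P join C) = 937500*150/(2) = 70312500
    cost = 47840 + 937500*150 = 140672840

140672840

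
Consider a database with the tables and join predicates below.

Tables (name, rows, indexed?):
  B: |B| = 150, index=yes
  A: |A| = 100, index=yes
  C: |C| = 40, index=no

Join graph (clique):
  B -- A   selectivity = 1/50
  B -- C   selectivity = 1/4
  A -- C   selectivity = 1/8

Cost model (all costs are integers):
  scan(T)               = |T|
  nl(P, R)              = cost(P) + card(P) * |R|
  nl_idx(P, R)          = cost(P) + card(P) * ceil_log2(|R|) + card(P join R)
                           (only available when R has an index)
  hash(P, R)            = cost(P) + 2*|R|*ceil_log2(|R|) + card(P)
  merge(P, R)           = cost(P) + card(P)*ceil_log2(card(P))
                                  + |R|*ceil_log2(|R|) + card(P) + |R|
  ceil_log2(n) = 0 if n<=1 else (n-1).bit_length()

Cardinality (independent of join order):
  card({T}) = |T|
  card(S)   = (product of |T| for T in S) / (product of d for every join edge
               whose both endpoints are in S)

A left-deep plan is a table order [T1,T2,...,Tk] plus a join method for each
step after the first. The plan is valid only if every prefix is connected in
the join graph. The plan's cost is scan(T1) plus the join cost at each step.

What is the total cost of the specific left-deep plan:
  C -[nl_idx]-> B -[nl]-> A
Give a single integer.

step 1: scan C: cost=40, card=40
step 2: join B via nl_idx
    card(P join B) = 40*150/(4) = 1500
    cost = 40 + 40*8 + 1500 = 1860
step 3: join A via nl
    card(P join A) = 1500*100/(50*8) = 375
    cost = 1860 + 1500*100 = 151860

151860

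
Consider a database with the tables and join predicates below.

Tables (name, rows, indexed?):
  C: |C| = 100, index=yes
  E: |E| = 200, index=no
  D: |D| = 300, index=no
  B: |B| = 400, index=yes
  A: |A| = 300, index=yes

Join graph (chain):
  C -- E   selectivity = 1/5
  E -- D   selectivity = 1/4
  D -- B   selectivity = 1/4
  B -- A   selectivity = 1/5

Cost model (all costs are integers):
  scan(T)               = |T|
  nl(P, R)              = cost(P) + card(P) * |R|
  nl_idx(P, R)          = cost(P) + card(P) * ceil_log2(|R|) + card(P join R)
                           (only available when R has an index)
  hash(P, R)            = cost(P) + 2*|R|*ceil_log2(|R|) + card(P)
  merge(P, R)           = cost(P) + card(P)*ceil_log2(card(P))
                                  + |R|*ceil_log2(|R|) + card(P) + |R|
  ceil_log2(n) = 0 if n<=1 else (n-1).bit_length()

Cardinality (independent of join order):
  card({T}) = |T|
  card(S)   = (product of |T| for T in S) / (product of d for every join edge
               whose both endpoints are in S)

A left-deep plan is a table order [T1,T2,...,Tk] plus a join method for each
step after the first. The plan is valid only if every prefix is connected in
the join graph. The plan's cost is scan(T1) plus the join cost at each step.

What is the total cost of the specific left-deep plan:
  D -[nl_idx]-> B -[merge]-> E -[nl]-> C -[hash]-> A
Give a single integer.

step 1: scan D: cost=300, card=300
step 2: join B via nl_idx
    card(P join B) = 300*400/(4) = 30000
    cost = 300 + 300*9 + 30000 = 33000
step 3: join E via merge
    card(P join E) = 30000*200/(4) = 1500000
    cost = 33000 + 30000*15 + 200*8 + 30000 + 200 = 514800
step 4: join C via nl
    card(P join C) = 1500000*100/(5) = 30000000
    cost = 514800 + 1500000*100 = 150514800
step 5: join A via hash
    card(P join A) = 30000000*300/(5) = 1800000000
    cost = 150514800 + 2*300*9 + 30000000 = 180520200

180520200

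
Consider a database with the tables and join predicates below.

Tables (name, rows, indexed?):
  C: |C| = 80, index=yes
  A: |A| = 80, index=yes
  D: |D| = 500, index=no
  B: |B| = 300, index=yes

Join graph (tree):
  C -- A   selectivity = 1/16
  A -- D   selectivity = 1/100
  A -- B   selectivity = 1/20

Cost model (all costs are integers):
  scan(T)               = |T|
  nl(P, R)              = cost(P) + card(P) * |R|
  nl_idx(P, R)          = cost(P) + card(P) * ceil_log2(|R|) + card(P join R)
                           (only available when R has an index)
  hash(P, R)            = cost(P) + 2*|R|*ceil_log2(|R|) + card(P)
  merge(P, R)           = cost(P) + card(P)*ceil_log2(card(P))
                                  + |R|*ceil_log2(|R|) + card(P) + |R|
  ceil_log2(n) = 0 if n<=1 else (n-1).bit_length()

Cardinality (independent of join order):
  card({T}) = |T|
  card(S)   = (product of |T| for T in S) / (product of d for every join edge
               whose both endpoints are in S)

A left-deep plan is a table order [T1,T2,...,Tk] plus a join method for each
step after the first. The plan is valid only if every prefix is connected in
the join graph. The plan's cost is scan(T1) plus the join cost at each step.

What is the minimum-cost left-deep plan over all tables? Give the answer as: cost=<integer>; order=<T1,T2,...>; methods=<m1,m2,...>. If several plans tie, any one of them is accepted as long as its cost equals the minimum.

Selinger DP (subsets sized 1..n):
  {C}: scan cost=80, card=80
  {A}: scan cost=80, card=80
  {D}: scan cost=500, card=500
  {B}: scan cost=300, card=300
  {AC}: card=400; try (C,nl_idx)→1040, (A,nl_idx)→1040, (C,hash)→1280, (A,hash)→1280, (C,merge)→1360, (A,merge)→1360 …(+2); best=1040 via (C,nl_idx)
  {AD}: card=400; try (A,hash)→2120, (A,nl_idx)→4400, (D,merge)→5720, (A,merge)→6140, (D,hash)→9160, (D,nl)→40080 …(+1); best=2120 via (A,hash)
  {AB}: card=1200; try (A,hash)→1720, (B,nl_idx)→2000, (A,nl_idx)→3600, (B,merge)→3720, (A,merge)→3940, (B,hash)→5560 …(+2); best=1720 via (A,hash)
  {ACD}: card=2000; try (C,hash)→3640, (C,merge)→6760, (C,nl_idx)→6920, (D,merge)→10040, (D,hash)→10440, (C,nl)→34120 …(+1); best=3640 via (C,hash)
  {ABC}: card=6000; try (C,hash)→4040, (B,hash)→6840, (B,merge)→8040, (B,nl_idx)→10640, (C,nl_idx)→16120, (C,merge)→16760 …(+2); best=4040 via (C,hash)
  {ABD}: card=6000; try (B,hash)→7920, (B,merge)→9120, (B,nl_idx)→11720, (D,hash)→11920, (D,merge)→21120, (B,nl)→122120 …(+1); best=7920 via (B,hash)
  {ABCD}: card=30000; try (B,hash)→11040, (C,hash)→15040, (D,hash)→19040, (B,merge)→30640, (B,nl_idx)→51640, (C,nl_idx)→79920 …(+5); best=11040 via (B,hash)

cost=11040; order=D,A,C,B; methods=hash,hash,hash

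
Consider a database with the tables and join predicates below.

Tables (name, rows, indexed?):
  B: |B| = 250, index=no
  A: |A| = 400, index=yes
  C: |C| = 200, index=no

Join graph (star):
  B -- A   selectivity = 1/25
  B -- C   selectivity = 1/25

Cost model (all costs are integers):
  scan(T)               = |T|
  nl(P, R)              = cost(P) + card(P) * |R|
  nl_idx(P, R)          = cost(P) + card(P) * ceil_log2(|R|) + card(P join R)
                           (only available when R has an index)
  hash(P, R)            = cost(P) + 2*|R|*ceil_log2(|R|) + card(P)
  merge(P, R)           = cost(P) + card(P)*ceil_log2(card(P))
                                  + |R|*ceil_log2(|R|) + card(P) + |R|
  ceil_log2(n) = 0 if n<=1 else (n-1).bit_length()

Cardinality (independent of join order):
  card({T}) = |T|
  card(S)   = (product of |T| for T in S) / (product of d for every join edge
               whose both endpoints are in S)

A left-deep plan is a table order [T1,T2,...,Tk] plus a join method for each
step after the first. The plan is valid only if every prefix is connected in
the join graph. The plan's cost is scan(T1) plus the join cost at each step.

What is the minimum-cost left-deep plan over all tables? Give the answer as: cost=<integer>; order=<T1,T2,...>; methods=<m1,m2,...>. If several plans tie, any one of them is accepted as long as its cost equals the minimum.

Selinger DP (subsets sized 1..n):
  {B}: scan cost=250, card=250
  {A}: scan cost=400, card=400
  {C}: scan cost=200, card=200
  {AB}: card=4000; try (B,hash)→4800, (A,merge)→6500, (A,nl_idx)→6500, (B,merge)→6650, (A,hash)→7700, (A,nl)→100250 …(+1); best=4800 via (B,hash)
  {BC}: card=2000; try (C,hash)→3700, (B,merge)→4250, (C,merge)→4300, (B,hash)→4400, (B,nl)→50200, (C,nl)→50250; best=3700 via (C,hash)
  {ABC}: card=32000; try (C,hash)→12000, (A,hash)→12900, (A,merge)→31700, (A,nl_idx)→53700, (C,merge)→58600, (A,nl)→803700 …(+1); best=12000 via (C,hash)

cost=12000; order=A,B,C; methods=hash,hash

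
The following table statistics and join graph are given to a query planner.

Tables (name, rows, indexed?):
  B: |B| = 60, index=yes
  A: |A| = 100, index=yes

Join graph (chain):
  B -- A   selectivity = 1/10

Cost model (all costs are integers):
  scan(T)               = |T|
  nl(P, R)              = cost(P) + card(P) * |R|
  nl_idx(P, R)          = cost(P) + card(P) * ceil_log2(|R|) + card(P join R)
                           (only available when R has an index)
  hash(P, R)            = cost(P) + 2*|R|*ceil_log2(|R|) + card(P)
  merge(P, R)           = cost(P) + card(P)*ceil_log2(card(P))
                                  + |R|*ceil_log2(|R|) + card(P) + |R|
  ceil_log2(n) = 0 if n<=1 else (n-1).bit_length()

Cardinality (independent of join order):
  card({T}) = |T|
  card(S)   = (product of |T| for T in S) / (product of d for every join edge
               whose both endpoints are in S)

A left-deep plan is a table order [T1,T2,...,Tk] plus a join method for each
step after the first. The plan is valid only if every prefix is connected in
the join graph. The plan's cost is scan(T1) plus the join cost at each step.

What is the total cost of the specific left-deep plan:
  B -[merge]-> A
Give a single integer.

step 1: scan B: cost=60, card=60
step 2: join A via merge
    card(P join A) = 60*100/(10) = 600
    cost = 60 + 60*6 + 100*7 + 60 + 100 = 1280

1280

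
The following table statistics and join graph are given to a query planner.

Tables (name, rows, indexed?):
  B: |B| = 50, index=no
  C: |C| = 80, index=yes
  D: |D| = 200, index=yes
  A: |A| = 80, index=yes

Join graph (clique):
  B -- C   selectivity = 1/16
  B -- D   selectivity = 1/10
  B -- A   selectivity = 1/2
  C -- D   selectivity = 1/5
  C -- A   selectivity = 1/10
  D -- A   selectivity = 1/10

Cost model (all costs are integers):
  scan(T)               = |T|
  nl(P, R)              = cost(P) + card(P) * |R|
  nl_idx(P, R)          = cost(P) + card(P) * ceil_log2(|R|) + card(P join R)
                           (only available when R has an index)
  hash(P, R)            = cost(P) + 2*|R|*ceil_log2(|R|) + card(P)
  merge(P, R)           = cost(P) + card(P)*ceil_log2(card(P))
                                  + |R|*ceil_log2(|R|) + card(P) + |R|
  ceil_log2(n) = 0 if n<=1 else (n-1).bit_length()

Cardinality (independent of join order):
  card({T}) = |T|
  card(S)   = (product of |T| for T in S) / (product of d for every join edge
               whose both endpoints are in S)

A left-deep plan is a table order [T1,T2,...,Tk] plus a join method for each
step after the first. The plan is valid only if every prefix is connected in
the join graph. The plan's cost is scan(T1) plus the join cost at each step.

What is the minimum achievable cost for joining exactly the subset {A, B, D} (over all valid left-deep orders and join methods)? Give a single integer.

3120

Selinger DP over subsets of {A,B,D}:
  {B}: scan cost=50, card=50
  {D}: scan cost=200, card=200
  {A}: scan cost=80, card=80
  {BD}: card=1000; try (B,hash)→1000, (D,nl_idx)→1450, (D,merge)→2200, (B,merge)→2350, (D,hash)→3300, (D,nl)→10050 …(+1); best=1000 via (B,hash)
  {AB}: card=2000; try (B,hash)→760, (A,merge)→1040, (B,merge)→1070, (A,hash)→1220, (A,nl_idx)→2400, (A,nl)→4050 …(+1); best=760 via (B,hash)
  {AD}: card=1600; try (A,hash)→1520, (D,nl_idx)→2320, (D,merge)→2520, (A,merge)→2640, (A,nl_idx)→3200, (D,hash)→3360 …(+2); best=1520 via (A,hash)
  {ABD}: card=4000; try (A,hash)→3120, (B,hash)→3720, (D,hash)→5960, (A,nl_idx)→12000, (A,merge)→12640, (D,nl_idx)→20760 …(+5); best=3120 via (A,hash)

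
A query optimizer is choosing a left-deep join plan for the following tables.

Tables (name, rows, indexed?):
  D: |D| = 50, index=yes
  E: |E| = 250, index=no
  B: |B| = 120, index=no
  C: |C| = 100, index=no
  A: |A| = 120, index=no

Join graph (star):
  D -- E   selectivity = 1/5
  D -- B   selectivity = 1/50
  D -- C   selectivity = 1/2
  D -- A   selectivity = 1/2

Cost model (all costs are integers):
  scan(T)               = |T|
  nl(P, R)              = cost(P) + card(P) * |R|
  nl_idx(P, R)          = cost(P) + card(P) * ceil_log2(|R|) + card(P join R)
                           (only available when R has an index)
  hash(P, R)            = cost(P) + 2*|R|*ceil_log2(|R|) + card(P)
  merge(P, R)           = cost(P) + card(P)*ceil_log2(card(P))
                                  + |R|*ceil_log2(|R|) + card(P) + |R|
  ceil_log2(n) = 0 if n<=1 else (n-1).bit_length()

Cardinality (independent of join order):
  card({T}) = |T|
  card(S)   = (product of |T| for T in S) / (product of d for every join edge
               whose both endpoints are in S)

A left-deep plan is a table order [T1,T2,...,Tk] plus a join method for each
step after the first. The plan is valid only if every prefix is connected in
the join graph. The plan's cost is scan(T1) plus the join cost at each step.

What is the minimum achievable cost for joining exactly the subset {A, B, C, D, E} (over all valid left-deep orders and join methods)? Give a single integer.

313130

Selinger DP over subsets of {A,B,C,D,E}:
  {D}: scan cost=50, card=50
  {E}: scan cost=250, card=250
  {B}: scan cost=120, card=120
  {C}: scan cost=100, card=100
  {A}: scan cost=120, card=120
  {DE}: card=2500; try (D,hash)→1100, (E,merge)→2650, (D,merge)→2850, (E,hash)→4100, (D,nl_idx)→4250, (E,nl)→12550 …(+1); best=1100 via (D,hash)
  {BD}: card=120; try (D,hash)→840, (D,nl_idx)→960, (B,merge)→1360, (D,merge)→1430, (B,hash)→1780, (B,nl)→6050 …(+1); best=840 via (D,hash)
  {CD}: card=2500; try (D,hash)→800, (C,merge)→1200, (D,merge)→1250, (C,hash)→1500, (D,nl_idx)→3200, (C,nl)→5050 …(+1); best=800 via (D,hash)
  {AD}: card=3000; try (D,hash)→840, (A,merge)→1360, (D,merge)→1430, (A,hash)→1780, (D,nl_idx)→3840, (A,nl)→6050 …(+1); best=840 via (D,hash)
  {BDE}: card=6000; try (E,merge)→4050, (E,hash)→4960, (B,hash)→5280, (E,nl)→30840, (B,merge)→34560, (B,nl)→301100; best=4050 via (E,merge)
  {CDE}: card=125000; try (C,hash)→5000, (E,hash)→7300, (C,merge)→34400, (E,merge)→35550, (C,nl)→251100, (E,nl)→625800; best=5000 via (C,hash)
  {ADE}: card=150000; try (A,hash)→5280, (E,hash)→7840, (A,merge)→34560, (E,merge)→42090, (A,nl)→301100, (E,nl)→750840; best=5280 via (A,hash)
  {BCD}: card=6000; try (C,hash)→2360, (C,merge)→2600, (B,hash)→4980, (C,nl)→12840, (B,merge)→34260, (B,nl)→300800; best=2360 via (C,hash)
  {ABD}: card=7200; try (A,hash)→2640, (A,merge)→2760, (B,hash)→5520, (A,nl)→15240, (B,merge)→40800, (B,nl)→360840; best=2640 via (A,hash)
  {ACD}: card=150000; try (A,hash)→4980, (C,hash)→5240, (A,merge)→34260, (C,merge)→40640, (A,nl)→300800, (C,nl)→300840; best=4980 via (A,hash)
  {BCDE}: card=300000; try (C,hash)→11450, (E,hash)→12360, (E,merge)→88610, (C,merge)→88850, (B,hash)→131680, (C,nl)→604050 …(+3); best=11450 via (C,hash)
  {ABDE}: card=360000; try (A,hash)→11730, (E,hash)→13840, (A,merge)→89010, (E,merge)→105690, (B,hash)→156960, (A,nl)→724050 …(+3); best=11730 via (A,hash)
  {ACDE}: card=7500000; try (A,hash)→131680, (C,hash)→156680, (E,hash)→158980, (A,merge)→2255960, (C,merge)→2856080, (E,merge)→2857230 …(+3); best=131680 via (A,hash)
  {ABCD}: card=360000; try (A,hash)→10040, (C,hash)→11240, (A,merge)→87320, (C,merge)→104240, (B,hash)→156660, (A,nl)→722360 …(+3); best=10040 via (A,hash)
  {ABCDE}: card=18000000; try (A,hash)→313130, (C,hash)→373130, (E,hash)→374040, (A,merge)→6012410, (E,merge)→7212290, (C,merge)→7212530 …(+6); best=313130 via (A,hash)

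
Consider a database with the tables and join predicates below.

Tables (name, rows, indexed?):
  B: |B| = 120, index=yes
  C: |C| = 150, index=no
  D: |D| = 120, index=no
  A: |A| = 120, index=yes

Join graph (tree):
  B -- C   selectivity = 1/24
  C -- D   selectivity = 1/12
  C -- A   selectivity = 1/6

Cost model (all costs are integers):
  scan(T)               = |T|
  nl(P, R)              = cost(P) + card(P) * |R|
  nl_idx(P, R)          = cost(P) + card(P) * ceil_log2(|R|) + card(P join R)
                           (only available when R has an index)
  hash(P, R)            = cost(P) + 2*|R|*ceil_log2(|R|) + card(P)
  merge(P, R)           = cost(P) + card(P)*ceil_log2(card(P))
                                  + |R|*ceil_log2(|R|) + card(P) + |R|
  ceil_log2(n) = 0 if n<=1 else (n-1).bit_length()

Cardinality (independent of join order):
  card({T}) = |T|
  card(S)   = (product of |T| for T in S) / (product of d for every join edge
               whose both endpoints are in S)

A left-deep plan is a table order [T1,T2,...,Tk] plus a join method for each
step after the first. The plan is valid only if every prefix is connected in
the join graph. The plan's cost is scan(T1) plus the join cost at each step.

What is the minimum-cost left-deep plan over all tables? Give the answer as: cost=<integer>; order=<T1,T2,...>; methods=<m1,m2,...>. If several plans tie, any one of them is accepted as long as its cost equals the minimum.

Selinger DP (subsets sized 1..n):
  {B}: scan cost=120, card=120
  {C}: scan cost=150, card=150
  {D}: scan cost=120, card=120
  {A}: scan cost=120, card=120
  {BC}: card=750; try (B,nl_idx)→1950, (B,hash)→1980, (C,merge)→2430, (B,merge)→2460, (C,hash)→2640, (C,nl)→18120 …(+1); best=1950 via (B,nl_idx)
  {CD}: card=1500; try (D,hash)→1980, (C,merge)→2430, (D,merge)→2460, (C,hash)→2640, (C,nl)→18120, (D,nl)→18150; best=1980 via (D,hash)
  {AC}: card=3000; try (A,hash)→1980, (C,merge)→2430, (A,merge)→2460, (C,hash)→2640, (A,nl_idx)→4200, (C,nl)→18120 …(+1); best=1980 via (A,hash)
  {BCD}: card=7500; try (D,hash)→4380, (B,hash)→5160, (D,merge)→11160, (B,nl_idx)→19980, (B,merge)→20940, (D,nl)→91950 …(+1); best=4380 via (D,hash)
  {ABC}: card=15000; try (A,hash)→4380, (B,hash)→6660, (A,merge)→11160, (A,nl_idx)→22200, (B,nl_idx)→37980, (B,merge)→41940 …(+2); best=4380 via (A,hash)
  {ACD}: card=30000; try (A,hash)→5160, (D,hash)→6660, (A,merge)→20940, (D,merge)→41940, (A,nl_idx)→42480, (A,nl)→181980 …(+1); best=5160 via (A,hash)
  {ABCD}: card=150000; try (A,hash)→13560, (D,hash)→21060, (B,hash)→36840, (A,merge)→110340, (A,nl_idx)→206880, (D,merge)→230340 …(+5); best=13560 via (A,hash)

cost=13560; order=C,B,D,A; methods=nl_idx,hash,hash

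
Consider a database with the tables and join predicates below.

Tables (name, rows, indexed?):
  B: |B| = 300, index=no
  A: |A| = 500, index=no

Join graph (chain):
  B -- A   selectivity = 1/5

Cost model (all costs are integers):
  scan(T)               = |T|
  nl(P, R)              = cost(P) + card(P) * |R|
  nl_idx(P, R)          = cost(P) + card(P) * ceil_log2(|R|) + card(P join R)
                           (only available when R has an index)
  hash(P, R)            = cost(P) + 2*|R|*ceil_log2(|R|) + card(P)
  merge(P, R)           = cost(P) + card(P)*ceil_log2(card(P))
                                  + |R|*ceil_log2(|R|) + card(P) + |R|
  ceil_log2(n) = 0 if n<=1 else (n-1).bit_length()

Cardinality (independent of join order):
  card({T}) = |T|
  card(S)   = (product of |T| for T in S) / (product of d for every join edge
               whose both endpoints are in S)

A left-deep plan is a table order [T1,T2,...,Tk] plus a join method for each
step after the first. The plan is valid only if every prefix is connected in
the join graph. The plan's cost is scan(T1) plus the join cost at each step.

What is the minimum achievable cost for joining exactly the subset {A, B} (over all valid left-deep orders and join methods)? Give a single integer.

6400

Selinger DP over subsets of {A,B}:
  {B}: scan cost=300, card=300
  {A}: scan cost=500, card=500
  {AB}: card=30000; try (B,hash)→6400, (A,merge)→8300, (B,merge)→8500, (A,hash)→9600, (A,nl)→150300, (B,nl)→150500; best=6400 via (B,hash)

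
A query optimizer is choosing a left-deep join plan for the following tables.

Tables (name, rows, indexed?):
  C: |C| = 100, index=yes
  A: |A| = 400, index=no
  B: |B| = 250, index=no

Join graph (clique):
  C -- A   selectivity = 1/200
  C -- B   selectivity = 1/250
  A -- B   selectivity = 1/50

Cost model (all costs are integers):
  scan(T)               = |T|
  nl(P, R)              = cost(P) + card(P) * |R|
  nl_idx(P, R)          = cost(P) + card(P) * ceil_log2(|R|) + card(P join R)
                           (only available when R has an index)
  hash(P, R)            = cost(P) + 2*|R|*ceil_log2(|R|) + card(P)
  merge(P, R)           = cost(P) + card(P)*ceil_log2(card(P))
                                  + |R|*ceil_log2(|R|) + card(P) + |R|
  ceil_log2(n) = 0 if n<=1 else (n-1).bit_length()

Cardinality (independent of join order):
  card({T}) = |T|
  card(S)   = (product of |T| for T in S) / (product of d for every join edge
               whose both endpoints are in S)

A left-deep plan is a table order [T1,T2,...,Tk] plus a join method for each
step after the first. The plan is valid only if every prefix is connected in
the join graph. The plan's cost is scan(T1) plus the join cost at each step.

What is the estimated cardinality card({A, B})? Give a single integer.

Tables in S: A(400), B(250)
Edges inside S: A-B(d=50)
numerator = 400 * 250 = 100000
denominator = 50 = 50
card(S) = 100000 / 50 = 2000

2000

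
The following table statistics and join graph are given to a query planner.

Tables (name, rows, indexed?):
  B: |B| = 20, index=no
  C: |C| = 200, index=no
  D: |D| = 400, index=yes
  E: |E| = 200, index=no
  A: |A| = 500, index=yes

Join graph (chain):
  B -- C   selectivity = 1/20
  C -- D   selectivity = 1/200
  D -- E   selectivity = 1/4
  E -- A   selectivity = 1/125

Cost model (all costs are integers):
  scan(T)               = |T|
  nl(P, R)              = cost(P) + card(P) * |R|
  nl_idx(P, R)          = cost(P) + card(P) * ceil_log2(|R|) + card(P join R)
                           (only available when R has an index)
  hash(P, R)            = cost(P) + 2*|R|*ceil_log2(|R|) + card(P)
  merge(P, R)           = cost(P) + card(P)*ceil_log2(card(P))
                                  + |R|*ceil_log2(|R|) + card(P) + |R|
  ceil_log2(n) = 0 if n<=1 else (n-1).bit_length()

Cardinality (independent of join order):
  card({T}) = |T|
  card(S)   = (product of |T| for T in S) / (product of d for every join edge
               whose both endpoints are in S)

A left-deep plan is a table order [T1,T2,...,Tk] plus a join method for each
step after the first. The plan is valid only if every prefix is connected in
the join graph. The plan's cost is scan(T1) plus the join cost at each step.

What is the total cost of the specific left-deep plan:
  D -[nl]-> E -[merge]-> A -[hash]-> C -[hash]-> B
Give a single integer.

568800

step 1: scan D: cost=400, card=400
step 2: join E via nl
    card(P join E) = 400*200/(4) = 20000
    cost = 400 + 400*200 = 80400
step 3: join A via merge
    card(P join A) = 20000*500/(125) = 80000
    cost = 80400 + 20000*15 + 500*9 + 20000 + 500 = 405400
step 4: join C via hash
    card(P join C) = 80000*200/(200) = 80000
    cost = 405400 + 2*200*8 + 80000 = 488600
step 5: join B via hash
    card(P join B) = 80000*20/(20) = 80000
    cost = 488600 + 2*20*5 + 80000 = 568800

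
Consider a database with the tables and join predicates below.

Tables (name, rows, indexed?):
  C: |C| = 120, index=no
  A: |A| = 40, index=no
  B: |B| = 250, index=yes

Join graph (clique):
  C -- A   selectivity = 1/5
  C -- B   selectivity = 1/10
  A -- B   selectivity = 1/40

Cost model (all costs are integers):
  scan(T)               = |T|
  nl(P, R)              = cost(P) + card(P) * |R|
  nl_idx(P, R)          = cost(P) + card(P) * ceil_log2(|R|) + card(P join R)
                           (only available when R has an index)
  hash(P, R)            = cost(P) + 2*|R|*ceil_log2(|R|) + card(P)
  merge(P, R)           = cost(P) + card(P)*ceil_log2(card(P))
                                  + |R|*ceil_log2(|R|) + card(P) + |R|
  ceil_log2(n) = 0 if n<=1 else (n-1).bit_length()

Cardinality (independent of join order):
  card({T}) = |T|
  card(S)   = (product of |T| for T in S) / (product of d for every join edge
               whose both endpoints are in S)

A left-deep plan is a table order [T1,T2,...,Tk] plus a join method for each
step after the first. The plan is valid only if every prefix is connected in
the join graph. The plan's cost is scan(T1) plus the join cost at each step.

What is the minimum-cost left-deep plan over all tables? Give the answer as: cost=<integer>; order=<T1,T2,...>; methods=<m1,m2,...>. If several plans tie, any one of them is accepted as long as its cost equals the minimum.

cost=2540; order=A,B,C; methods=nl_idx,hash

Selinger DP (subsets sized 1..n):
  {C}: scan cost=120, card=120
  {A}: scan cost=40, card=40
  {B}: scan cost=250, card=250
  {AC}: card=960; try (A,hash)→720, (C,merge)→1280, (A,merge)→1360, (C,hash)→1760, (C,nl)→4840, (A,nl)→4920; best=720 via (A,hash)
  {BC}: card=3000; try (C,hash)→2180, (B,merge)→3330, (C,merge)→3460, (B,nl_idx)→4080, (B,hash)→4240, (B,nl)→30120 …(+1); best=2180 via (C,hash)
  {AB}: card=250; try (B,nl_idx)→610, (A,hash)→980, (B,merge)→2570, (A,merge)→2780, (B,hash)→4080, (B,nl)→10040 …(+1); best=610 via (B,nl_idx)
  {ABC}: card=600; try (C,hash)→2540, (C,merge)→3820, (A,hash)→5660, (B,hash)→5680, (B,nl_idx)→9000, (B,merge)→13530 …(+4); best=2540 via (C,hash)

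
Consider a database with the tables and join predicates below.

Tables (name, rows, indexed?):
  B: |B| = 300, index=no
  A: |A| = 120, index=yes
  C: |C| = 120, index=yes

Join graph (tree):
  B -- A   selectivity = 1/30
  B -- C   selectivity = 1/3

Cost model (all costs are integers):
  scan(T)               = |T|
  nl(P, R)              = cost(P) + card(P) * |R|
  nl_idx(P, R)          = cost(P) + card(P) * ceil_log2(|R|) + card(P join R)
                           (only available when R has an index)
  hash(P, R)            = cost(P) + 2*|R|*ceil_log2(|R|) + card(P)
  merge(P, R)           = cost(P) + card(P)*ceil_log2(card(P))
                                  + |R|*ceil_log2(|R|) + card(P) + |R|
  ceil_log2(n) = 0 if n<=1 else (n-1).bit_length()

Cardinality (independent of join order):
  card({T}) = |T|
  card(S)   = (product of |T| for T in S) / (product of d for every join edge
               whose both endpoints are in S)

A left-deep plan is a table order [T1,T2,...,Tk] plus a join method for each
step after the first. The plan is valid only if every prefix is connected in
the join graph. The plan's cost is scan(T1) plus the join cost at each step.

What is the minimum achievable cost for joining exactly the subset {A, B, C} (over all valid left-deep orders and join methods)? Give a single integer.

5160

Selinger DP over subsets of {A,B,C}:
  {B}: scan cost=300, card=300
  {A}: scan cost=120, card=120
  {C}: scan cost=120, card=120
  {AB}: card=1200; try (A,hash)→2280, (A,nl_idx)→3600, (B,merge)→4080, (A,merge)→4260, (B,hash)→5640, (B,nl)→36120 …(+1); best=2280 via (A,hash)
  {BC}: card=12000; try (C,hash)→2280, (B,merge)→4080, (C,merge)→4260, (B,hash)→5640, (C,nl_idx)→14400, (B,nl)→36120 …(+1); best=2280 via (C,hash)
  {ABC}: card=48000; try (C,hash)→5160, (A,hash)→15960, (C,merge)→17640, (C,nl_idx)→58680, (A,nl_idx)→134280, (C,nl)→146280 …(+2); best=5160 via (C,hash)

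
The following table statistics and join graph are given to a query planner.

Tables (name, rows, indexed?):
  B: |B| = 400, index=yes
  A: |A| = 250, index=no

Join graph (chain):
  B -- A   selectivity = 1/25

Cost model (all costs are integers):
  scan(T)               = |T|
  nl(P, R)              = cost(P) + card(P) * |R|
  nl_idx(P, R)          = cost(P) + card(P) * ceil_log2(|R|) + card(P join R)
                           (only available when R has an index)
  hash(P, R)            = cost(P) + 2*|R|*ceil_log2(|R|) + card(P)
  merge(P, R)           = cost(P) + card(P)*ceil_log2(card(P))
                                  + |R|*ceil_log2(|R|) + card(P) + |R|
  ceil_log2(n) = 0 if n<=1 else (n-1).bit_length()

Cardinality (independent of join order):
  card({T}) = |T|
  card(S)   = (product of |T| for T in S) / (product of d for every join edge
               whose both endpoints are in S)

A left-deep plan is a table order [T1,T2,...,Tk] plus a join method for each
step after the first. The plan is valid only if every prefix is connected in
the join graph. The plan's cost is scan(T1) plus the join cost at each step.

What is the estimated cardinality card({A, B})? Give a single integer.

4000

Tables in S: A(250), B(400)
Edges inside S: B-A(d=25)
numerator = 250 * 400 = 100000
denominator = 25 = 25
card(S) = 100000 / 25 = 4000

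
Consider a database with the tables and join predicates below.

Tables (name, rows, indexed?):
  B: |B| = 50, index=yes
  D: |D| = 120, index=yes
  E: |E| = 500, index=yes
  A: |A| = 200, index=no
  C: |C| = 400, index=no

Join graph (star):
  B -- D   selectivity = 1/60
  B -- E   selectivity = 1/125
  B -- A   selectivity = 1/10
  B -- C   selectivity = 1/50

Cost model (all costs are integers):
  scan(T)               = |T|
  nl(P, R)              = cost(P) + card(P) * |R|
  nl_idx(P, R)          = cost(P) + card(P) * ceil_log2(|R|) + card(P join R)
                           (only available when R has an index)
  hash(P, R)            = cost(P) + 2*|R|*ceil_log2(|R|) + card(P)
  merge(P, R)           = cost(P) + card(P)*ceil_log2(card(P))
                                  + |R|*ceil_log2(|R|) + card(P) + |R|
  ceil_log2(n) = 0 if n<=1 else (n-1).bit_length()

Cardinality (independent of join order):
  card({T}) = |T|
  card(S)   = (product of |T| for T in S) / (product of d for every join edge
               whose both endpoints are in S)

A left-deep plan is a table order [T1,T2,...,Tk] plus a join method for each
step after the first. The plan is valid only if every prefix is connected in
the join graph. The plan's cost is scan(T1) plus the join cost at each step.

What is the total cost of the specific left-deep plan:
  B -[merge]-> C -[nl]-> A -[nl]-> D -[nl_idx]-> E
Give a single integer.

1252400

step 1: scan B: cost=50, card=50
step 2: join C via merge
    card(P join C) = 50*400/(50) = 400
    cost = 50 + 50*6 + 400*9 + 50 + 400 = 4400
step 3: join A via nl
    card(P join A) = 400*200/(10) = 8000
    cost = 4400 + 400*200 = 84400
step 4: join D via nl
    card(P join D) = 8000*120/(60) = 16000
    cost = 84400 + 8000*120 = 1044400
step 5: join E via nl_idx
    card(P join E) = 16000*500/(125) = 64000
    cost = 1044400 + 16000*9 + 64000 = 1252400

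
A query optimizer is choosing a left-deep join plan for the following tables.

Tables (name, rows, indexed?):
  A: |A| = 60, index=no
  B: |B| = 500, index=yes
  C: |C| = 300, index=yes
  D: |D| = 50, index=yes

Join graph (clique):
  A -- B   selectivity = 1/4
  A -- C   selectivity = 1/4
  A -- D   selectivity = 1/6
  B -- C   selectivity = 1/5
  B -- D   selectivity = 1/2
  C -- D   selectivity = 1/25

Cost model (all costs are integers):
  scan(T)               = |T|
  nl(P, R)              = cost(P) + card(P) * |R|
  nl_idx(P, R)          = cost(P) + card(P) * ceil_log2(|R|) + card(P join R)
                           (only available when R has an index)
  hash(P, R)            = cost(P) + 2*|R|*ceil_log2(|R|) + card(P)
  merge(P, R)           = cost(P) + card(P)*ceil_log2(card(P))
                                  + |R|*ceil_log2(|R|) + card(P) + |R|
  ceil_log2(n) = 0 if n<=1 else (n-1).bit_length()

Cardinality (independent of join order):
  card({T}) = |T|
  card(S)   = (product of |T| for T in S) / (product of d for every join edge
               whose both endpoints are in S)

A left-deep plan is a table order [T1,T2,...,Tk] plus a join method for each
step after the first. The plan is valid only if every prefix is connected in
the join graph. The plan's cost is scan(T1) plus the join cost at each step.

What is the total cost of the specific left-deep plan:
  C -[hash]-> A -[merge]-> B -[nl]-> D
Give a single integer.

step 1: scan C: cost=300, card=300
step 2: join A via hash
    card(P join A) = 300*60/(4) = 4500
    cost = 300 + 2*60*6 + 300 = 1320
step 3: join B via merge
    card(P join B) = 4500*500/(4*5) = 112500
    cost = 1320 + 4500*13 + 500*9 + 4500 + 500 = 69320
step 4: join D via nl
    card(P join D) = 112500*50/(6*2*25) = 18750
    cost = 69320 + 112500*50 = 5694320

5694320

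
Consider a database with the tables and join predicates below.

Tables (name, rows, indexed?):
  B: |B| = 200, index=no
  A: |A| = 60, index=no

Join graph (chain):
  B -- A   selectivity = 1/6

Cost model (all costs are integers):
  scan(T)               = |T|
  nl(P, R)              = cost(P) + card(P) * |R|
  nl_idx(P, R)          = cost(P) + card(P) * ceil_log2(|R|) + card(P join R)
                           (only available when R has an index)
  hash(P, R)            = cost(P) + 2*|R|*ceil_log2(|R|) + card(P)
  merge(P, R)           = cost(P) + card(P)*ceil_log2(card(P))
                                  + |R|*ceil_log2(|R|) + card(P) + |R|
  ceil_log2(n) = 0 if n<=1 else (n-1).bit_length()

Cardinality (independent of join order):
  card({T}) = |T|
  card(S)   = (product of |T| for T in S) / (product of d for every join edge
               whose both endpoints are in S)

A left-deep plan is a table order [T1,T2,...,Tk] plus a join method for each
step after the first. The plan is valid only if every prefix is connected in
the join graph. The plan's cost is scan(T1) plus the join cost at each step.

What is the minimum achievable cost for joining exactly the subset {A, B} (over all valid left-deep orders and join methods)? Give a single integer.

Selinger DP over subsets of {A,B}:
  {B}: scan cost=200, card=200
  {A}: scan cost=60, card=60
  {AB}: card=2000; try (A,hash)→1120, (B,merge)→2280, (A,merge)→2420, (B,hash)→3320, (B,nl)→12060, (A,nl)→12200; best=1120 via (A,hash)

1120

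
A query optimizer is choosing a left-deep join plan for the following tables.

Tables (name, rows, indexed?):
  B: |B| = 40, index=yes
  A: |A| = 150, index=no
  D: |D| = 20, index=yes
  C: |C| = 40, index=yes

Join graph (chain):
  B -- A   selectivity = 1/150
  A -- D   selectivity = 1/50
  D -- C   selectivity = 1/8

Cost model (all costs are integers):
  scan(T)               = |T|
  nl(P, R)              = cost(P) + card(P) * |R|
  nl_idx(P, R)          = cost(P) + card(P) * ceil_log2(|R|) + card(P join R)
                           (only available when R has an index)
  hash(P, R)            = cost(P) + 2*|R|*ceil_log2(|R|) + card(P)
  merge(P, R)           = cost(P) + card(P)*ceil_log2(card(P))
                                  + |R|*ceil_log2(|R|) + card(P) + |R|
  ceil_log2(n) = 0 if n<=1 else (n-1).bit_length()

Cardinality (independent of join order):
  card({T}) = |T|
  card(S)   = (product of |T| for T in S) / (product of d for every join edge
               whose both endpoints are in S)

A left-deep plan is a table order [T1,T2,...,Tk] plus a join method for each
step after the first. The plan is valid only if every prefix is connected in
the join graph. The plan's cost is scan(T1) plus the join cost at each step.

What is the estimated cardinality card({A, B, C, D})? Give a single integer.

80

Tables in S: A(150), B(40), C(40), D(20)
Edges inside S: B-A(d=150), A-D(d=50), D-C(d=8)
numerator = 150 * 40 * 40 * 20 = 4800000
denominator = 150 * 50 * 8 = 60000
card(S) = 4800000 / 60000 = 80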